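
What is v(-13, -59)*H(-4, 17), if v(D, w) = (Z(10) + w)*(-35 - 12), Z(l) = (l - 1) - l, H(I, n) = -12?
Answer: -33840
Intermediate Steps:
Z(l) = -1 (Z(l) = (-1 + l) - l = -1)
v(D, w) = 47 - 47*w (v(D, w) = (-1 + w)*(-35 - 12) = (-1 + w)*(-47) = 47 - 47*w)
v(-13, -59)*H(-4, 17) = (47 - 47*(-59))*(-12) = (47 + 2773)*(-12) = 2820*(-12) = -33840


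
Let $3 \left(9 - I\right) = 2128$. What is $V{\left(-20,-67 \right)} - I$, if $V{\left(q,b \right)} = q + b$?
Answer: $\frac{1840}{3} \approx 613.33$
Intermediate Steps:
$I = - \frac{2101}{3}$ ($I = 9 - \frac{2128}{3} = - \frac{2101}{3} \approx -700.33$)
$V{\left(q,b \right)} = b + q$
$V{\left(-20,-67 \right)} - I = \left(-67 - 20\right) - - \frac{2101}{3} = -87 + \frac{2101}{3} = \frac{1840}{3}$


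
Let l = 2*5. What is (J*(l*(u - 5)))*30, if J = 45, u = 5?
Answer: 0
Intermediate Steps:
l = 10
(J*(l*(u - 5)))*30 = (45*(10*(5 - 5)))*30 = (45*(10*0))*30 = (45*0)*30 = 0*30 = 0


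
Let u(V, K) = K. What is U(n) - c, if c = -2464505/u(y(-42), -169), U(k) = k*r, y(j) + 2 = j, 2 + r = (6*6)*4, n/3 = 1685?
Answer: 118845385/169 ≈ 7.0323e+5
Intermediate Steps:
n = 5055 (n = 3*1685 = 5055)
r = 142 (r = -2 + (6*6)*4 = -2 + 36*4 = -2 + 144 = 142)
y(j) = -2 + j
U(k) = 142*k (U(k) = k*142 = 142*k)
c = 2464505/169 (c = -2464505/(-169) = -2464505*(-1/169) = 2464505/169 ≈ 14583.)
U(n) - c = 142*5055 - 1*2464505/169 = 717810 - 2464505/169 = 118845385/169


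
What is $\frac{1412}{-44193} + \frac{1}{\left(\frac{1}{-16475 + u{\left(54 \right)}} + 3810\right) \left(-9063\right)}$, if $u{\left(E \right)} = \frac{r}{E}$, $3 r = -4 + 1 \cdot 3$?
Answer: $- \frac{43376188236989677}{1357593590121302844} \approx -0.031951$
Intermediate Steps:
$r = - \frac{1}{3}$ ($r = \frac{-4 + 1 \cdot 3}{3} = \frac{-4 + 3}{3} = \frac{1}{3} \left(-1\right) = - \frac{1}{3} \approx -0.33333$)
$u{\left(E \right)} = - \frac{1}{3 E}$
$\frac{1412}{-44193} + \frac{1}{\left(\frac{1}{-16475 + u{\left(54 \right)}} + 3810\right) \left(-9063\right)} = \frac{1412}{-44193} + \frac{1}{\left(\frac{1}{-16475 - \frac{1}{3 \cdot 54}} + 3810\right) \left(-9063\right)} = 1412 \left(- \frac{1}{44193}\right) + \frac{1}{\frac{1}{-16475 - \frac{1}{162}} + 3810} \left(- \frac{1}{9063}\right) = - \frac{1412}{44193} + \frac{1}{\frac{1}{-16475 - \frac{1}{162}} + 3810} \left(- \frac{1}{9063}\right) = - \frac{1412}{44193} + \frac{1}{\frac{1}{- \frac{2668951}{162}} + 3810} \left(- \frac{1}{9063}\right) = - \frac{1412}{44193} + \frac{1}{- \frac{162}{2668951} + 3810} \left(- \frac{1}{9063}\right) = - \frac{1412}{44193} + \frac{1}{\frac{10168703148}{2668951}} \left(- \frac{1}{9063}\right) = - \frac{1412}{44193} + \frac{2668951}{10168703148} \left(- \frac{1}{9063}\right) = - \frac{1412}{44193} - \frac{2668951}{92158956630324} = - \frac{43376188236989677}{1357593590121302844}$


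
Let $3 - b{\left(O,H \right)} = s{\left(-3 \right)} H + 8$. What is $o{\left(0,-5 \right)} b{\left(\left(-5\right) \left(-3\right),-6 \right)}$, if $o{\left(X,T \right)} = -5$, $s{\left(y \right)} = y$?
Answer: $115$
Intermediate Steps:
$b{\left(O,H \right)} = -5 + 3 H$ ($b{\left(O,H \right)} = 3 - \left(- 3 H + 8\right) = 3 - \left(8 - 3 H\right) = 3 + \left(-8 + 3 H\right) = -5 + 3 H$)
$o{\left(0,-5 \right)} b{\left(\left(-5\right) \left(-3\right),-6 \right)} = - 5 \left(-5 + 3 \left(-6\right)\right) = - 5 \left(-5 - 18\right) = \left(-5\right) \left(-23\right) = 115$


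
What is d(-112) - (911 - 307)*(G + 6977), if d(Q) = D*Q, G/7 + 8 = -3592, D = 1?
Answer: 11006580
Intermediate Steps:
G = -25200 (G = -56 + 7*(-3592) = -56 - 25144 = -25200)
d(Q) = Q (d(Q) = 1*Q = Q)
d(-112) - (911 - 307)*(G + 6977) = -112 - (911 - 307)*(-25200 + 6977) = -112 - 604*(-18223) = -112 - 1*(-11006692) = -112 + 11006692 = 11006580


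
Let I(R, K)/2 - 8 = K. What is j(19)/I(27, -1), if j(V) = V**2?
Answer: 361/14 ≈ 25.786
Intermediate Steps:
I(R, K) = 16 + 2*K
j(19)/I(27, -1) = 19**2/(16 + 2*(-1)) = 361/(16 - 2) = 361/14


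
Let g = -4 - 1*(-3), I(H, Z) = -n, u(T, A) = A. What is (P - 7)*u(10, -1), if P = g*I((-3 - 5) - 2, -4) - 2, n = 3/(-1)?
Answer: 12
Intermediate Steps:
n = -3 (n = 3*(-1) = -3)
I(H, Z) = 3 (I(H, Z) = -1*(-3) = 3)
g = -1 (g = -4 + 3 = -1)
P = -5 (P = -1*3 - 2 = -3 - 2 = -5)
(P - 7)*u(10, -1) = (-5 - 7)*(-1) = -12*(-1) = 12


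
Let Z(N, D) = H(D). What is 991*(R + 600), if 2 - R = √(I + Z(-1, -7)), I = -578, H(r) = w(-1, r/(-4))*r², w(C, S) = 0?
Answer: 596582 - 16847*I*√2 ≈ 5.9658e+5 - 23825.0*I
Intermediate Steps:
H(r) = 0 (H(r) = 0*r² = 0)
Z(N, D) = 0
R = 2 - 17*I*√2 (R = 2 - √(-578 + 0) = 2 - √(-578) = 2 - 17*I*√2 ≈ 2.0 - 24.042*I)
991*(R + 600) = 991*((2 - 17*I*√2) + 600) = 991*(602 - 17*I*√2) = 596582 - 16847*I*√2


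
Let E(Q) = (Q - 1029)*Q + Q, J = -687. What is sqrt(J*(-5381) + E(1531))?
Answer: 14*sqrt(22790) ≈ 2113.5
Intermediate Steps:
E(Q) = Q + Q*(-1029 + Q) (E(Q) = (-1029 + Q)*Q + Q = Q*(-1029 + Q) + Q = Q + Q*(-1029 + Q))
sqrt(J*(-5381) + E(1531)) = sqrt(-687*(-5381) + 1531*(-1028 + 1531)) = sqrt(3696747 + 1531*503) = sqrt(3696747 + 770093) = sqrt(4466840) = 14*sqrt(22790)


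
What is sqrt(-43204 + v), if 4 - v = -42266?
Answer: I*sqrt(934) ≈ 30.561*I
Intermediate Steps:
v = 42270 (v = 4 - 1*(-42266) = 4 + 42266 = 42270)
sqrt(-43204 + v) = sqrt(-43204 + 42270) = sqrt(-934) = I*sqrt(934)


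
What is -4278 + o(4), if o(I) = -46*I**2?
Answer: -5014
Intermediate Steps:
-4278 + o(4) = -4278 - 46*4**2 = -4278 - 46*16 = -4278 - 736 = -5014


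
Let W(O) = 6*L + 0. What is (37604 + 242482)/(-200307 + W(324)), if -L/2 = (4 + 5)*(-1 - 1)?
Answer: -93362/66697 ≈ -1.3998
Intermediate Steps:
L = 36 (L = -2*(4 + 5)*(-1 - 1) = -18*(-2) = -2*(-18) = 36)
W(O) = 216 (W(O) = 6*36 + 0 = 216 + 0 = 216)
(37604 + 242482)/(-200307 + W(324)) = (37604 + 242482)/(-200307 + 216) = 280086/(-200091) = 280086*(-1/200091) = -93362/66697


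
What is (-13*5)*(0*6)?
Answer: 0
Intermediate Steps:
(-13*5)*(0*6) = -65*0 = 0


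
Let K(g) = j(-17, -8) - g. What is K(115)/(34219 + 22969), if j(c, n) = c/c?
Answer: -57/28594 ≈ -0.0019934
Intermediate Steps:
j(c, n) = 1
K(g) = 1 - g
K(115)/(34219 + 22969) = (1 - 1*115)/(34219 + 22969) = (1 - 115)/57188 = -114*1/57188 = -57/28594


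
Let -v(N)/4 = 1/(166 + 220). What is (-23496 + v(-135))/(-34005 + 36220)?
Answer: -906946/85499 ≈ -10.608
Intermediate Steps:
v(N) = -2/193 (v(N) = -4/(166 + 220) = -4/386 = -4*1/386 = -2/193)
(-23496 + v(-135))/(-34005 + 36220) = (-23496 - 2/193)/(-34005 + 36220) = -4534730/193/2215 = -4534730/193*1/2215 = -906946/85499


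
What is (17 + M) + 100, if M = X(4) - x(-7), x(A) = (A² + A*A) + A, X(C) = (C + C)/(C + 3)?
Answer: 190/7 ≈ 27.143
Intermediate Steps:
X(C) = 2*C/(3 + C) (X(C) = (2*C)/(3 + C) = 2*C/(3 + C))
x(A) = A + 2*A² (x(A) = (A² + A²) + A = 2*A² + A = A + 2*A²)
M = -629/7 (M = 2*4/(3 + 4) - (-7)*(1 + 2*(-7)) = 2*4/7 - (-7)*(1 - 14) = 2*4*(⅐) - (-7)*(-13) = 8/7 - 1*91 = 8/7 - 91 = -629/7 ≈ -89.857)
(17 + M) + 100 = (17 - 629/7) + 100 = -510/7 + 100 = 190/7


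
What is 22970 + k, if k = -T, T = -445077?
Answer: 468047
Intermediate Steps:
k = 445077 (k = -1*(-445077) = 445077)
22970 + k = 22970 + 445077 = 468047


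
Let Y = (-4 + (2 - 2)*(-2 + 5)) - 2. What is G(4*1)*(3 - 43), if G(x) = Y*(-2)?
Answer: -480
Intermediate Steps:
Y = -6 (Y = (-4 + 0*3) - 2 = (-4 + 0) - 2 = -4 - 2 = -6)
G(x) = 12 (G(x) = -6*(-2) = 12)
G(4*1)*(3 - 43) = 12*(3 - 43) = 12*(-40) = -480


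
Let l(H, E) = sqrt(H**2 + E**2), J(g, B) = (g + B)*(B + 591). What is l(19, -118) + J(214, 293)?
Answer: 448188 + sqrt(14285) ≈ 4.4831e+5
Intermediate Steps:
J(g, B) = (591 + B)*(B + g) (J(g, B) = (B + g)*(591 + B) = (591 + B)*(B + g))
l(H, E) = sqrt(E**2 + H**2)
l(19, -118) + J(214, 293) = sqrt((-118)**2 + 19**2) + (293**2 + 591*293 + 591*214 + 293*214) = sqrt(13924 + 361) + (85849 + 173163 + 126474 + 62702) = sqrt(14285) + 448188 = 448188 + sqrt(14285)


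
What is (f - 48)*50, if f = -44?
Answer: -4600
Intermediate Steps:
(f - 48)*50 = (-44 - 48)*50 = -92*50 = -4600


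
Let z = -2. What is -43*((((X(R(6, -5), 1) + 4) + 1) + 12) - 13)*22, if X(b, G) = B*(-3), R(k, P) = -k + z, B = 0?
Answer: -3784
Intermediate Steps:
R(k, P) = -2 - k (R(k, P) = -k - 2 = -2 - k)
X(b, G) = 0 (X(b, G) = 0*(-3) = 0)
-43*((((X(R(6, -5), 1) + 4) + 1) + 12) - 13)*22 = -43*((((0 + 4) + 1) + 12) - 13)*22 = -43*(((4 + 1) + 12) - 13)*22 = -43*((5 + 12) - 13)*22 = -43*(17 - 13)*22 = -43*4*22 = -172*22 = -3784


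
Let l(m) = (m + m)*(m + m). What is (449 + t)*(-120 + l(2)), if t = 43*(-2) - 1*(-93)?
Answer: -47424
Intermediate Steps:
t = 7 (t = -86 + 93 = 7)
l(m) = 4*m² (l(m) = (2*m)*(2*m) = 4*m²)
(449 + t)*(-120 + l(2)) = (449 + 7)*(-120 + 4*2²) = 456*(-120 + 4*4) = 456*(-120 + 16) = 456*(-104) = -47424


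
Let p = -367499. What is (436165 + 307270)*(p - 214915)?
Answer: -432986952090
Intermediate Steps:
(436165 + 307270)*(p - 214915) = (436165 + 307270)*(-367499 - 214915) = 743435*(-582414) = -432986952090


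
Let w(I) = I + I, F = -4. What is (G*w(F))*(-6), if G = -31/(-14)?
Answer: 744/7 ≈ 106.29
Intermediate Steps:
w(I) = 2*I
G = 31/14 (G = -31*(-1/14) = 31/14 ≈ 2.2143)
(G*w(F))*(-6) = (31*(2*(-4))/14)*(-6) = ((31/14)*(-8))*(-6) = -124/7*(-6) = 744/7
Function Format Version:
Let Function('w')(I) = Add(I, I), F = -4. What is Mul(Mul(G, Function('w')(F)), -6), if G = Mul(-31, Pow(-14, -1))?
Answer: Rational(744, 7) ≈ 106.29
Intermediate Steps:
Function('w')(I) = Mul(2, I)
G = Rational(31, 14) (G = Mul(-31, Rational(-1, 14)) = Rational(31, 14) ≈ 2.2143)
Mul(Mul(G, Function('w')(F)), -6) = Mul(Mul(Rational(31, 14), Mul(2, -4)), -6) = Mul(Mul(Rational(31, 14), -8), -6) = Mul(Rational(-124, 7), -6) = Rational(744, 7)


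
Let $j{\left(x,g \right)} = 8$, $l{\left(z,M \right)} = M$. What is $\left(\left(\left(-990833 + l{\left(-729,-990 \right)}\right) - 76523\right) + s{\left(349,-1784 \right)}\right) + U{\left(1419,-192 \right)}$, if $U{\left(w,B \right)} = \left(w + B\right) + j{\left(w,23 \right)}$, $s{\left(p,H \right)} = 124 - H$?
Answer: $-1065203$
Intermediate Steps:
$U{\left(w,B \right)} = 8 + B + w$ ($U{\left(w,B \right)} = \left(w + B\right) + 8 = \left(B + w\right) + 8 = 8 + B + w$)
$\left(\left(\left(-990833 + l{\left(-729,-990 \right)}\right) - 76523\right) + s{\left(349,-1784 \right)}\right) + U{\left(1419,-192 \right)} = \left(\left(\left(-990833 - 990\right) - 76523\right) + \left(124 - -1784\right)\right) + \left(8 - 192 + 1419\right) = \left(\left(-991823 - 76523\right) + \left(124 + 1784\right)\right) + 1235 = \left(-1068346 + 1908\right) + 1235 = -1066438 + 1235 = -1065203$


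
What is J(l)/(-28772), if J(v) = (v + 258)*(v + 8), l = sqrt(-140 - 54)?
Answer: -935/14386 - 133*I*sqrt(194)/14386 ≈ -0.064994 - 0.12877*I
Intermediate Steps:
l = I*sqrt(194) (l = sqrt(-194) = I*sqrt(194) ≈ 13.928*I)
J(v) = (8 + v)*(258 + v) (J(v) = (258 + v)*(8 + v) = (8 + v)*(258 + v))
J(l)/(-28772) = (2064 + (I*sqrt(194))**2 + 266*(I*sqrt(194)))/(-28772) = (2064 - 194 + 266*I*sqrt(194))*(-1/28772) = (1870 + 266*I*sqrt(194))*(-1/28772) = -935/14386 - 133*I*sqrt(194)/14386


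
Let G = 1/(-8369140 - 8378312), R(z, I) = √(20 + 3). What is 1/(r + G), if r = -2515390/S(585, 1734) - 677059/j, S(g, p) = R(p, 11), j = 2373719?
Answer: 10367671589947242894691855188/9999234548792547179362041934079509103713 - 3975222350727125560894318431176160*√23/9999234548792547179362041934079509103713 ≈ -1.9066e-6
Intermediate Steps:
R(z, I) = √23
S(g, p) = √23
G = -1/16747452 (G = 1/(-16747452) = -1/16747452 ≈ -5.9711e-8)
r = -677059/2373719 - 2515390*√23/23 (r = -2515390*√23/23 - 677059/2373719 = -677059/2373719 - 2515390*√23/23 ≈ -5.2450e+5)
1/(r + G) = 1/((-677059/2373719 - 2515390*√23/23) - 1/16747452) = 1/(-11339015477387/39753745013988 - 2515390*√23/23)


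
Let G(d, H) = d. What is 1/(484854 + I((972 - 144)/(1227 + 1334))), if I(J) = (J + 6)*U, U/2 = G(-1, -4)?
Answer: 2561/1241678706 ≈ 2.0625e-6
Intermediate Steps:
U = -2 (U = 2*(-1) = -2)
I(J) = -12 - 2*J (I(J) = (J + 6)*(-2) = (6 + J)*(-2) = -12 - 2*J)
1/(484854 + I((972 - 144)/(1227 + 1334))) = 1/(484854 + (-12 - 2*(972 - 144)/(1227 + 1334))) = 1/(484854 + (-12 - 1656/2561)) = 1/(484854 - 32388/2561) = 1/(1241678706/2561) = 2561/1241678706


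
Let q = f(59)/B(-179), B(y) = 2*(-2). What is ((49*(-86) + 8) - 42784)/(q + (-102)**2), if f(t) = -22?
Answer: -93980/20819 ≈ -4.5141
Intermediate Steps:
B(y) = -4
q = 11/2 (q = -22/(-4) = -22*(-1/4) = 11/2 ≈ 5.5000)
((49*(-86) + 8) - 42784)/(q + (-102)**2) = ((49*(-86) + 8) - 42784)/(11/2 + (-102)**2) = ((-4214 + 8) - 42784)/(11/2 + 10404) = (-4206 - 42784)/(20819/2) = -46990*2/20819 = -93980/20819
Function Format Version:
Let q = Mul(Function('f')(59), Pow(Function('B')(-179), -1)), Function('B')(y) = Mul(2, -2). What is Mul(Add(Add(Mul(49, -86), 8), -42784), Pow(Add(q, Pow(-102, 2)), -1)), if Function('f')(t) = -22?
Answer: Rational(-93980, 20819) ≈ -4.5141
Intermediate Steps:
Function('B')(y) = -4
q = Rational(11, 2) (q = Mul(-22, Pow(-4, -1)) = Mul(-22, Rational(-1, 4)) = Rational(11, 2) ≈ 5.5000)
Mul(Add(Add(Mul(49, -86), 8), -42784), Pow(Add(q, Pow(-102, 2)), -1)) = Mul(Add(Add(Mul(49, -86), 8), -42784), Pow(Add(Rational(11, 2), Pow(-102, 2)), -1)) = Mul(Add(Add(-4214, 8), -42784), Pow(Add(Rational(11, 2), 10404), -1)) = Mul(Add(-4206, -42784), Pow(Rational(20819, 2), -1)) = Mul(-46990, Rational(2, 20819)) = Rational(-93980, 20819)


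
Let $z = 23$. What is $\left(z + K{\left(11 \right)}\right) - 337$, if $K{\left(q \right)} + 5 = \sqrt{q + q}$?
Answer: $-319 + \sqrt{22} \approx -314.31$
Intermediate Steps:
$K{\left(q \right)} = -5 + \sqrt{2} \sqrt{q}$ ($K{\left(q \right)} = -5 + \sqrt{q + q} = -5 + \sqrt{2 q} = -5 + \sqrt{2} \sqrt{q}$)
$\left(z + K{\left(11 \right)}\right) - 337 = \left(23 - \left(5 - \sqrt{2} \sqrt{11}\right)\right) - 337 = \left(23 - \left(5 - \sqrt{22}\right)\right) - 337 = \left(18 + \sqrt{22}\right) - 337 = -319 + \sqrt{22}$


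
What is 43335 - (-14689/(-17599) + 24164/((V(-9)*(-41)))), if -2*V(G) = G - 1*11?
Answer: 156553416198/3607795 ≈ 43393.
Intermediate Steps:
V(G) = 11/2 - G/2 (V(G) = -(G - 1*11)/2 = -(G - 11)/2 = -(-11 + G)/2 = 11/2 - G/2)
43335 - (-14689/(-17599) + 24164/((V(-9)*(-41)))) = 43335 - (-14689/(-17599) + 24164/(((11/2 - 1/2*(-9))*(-41)))) = 43335 - (-14689*(-1/17599) + 24164/(((11/2 + 9/2)*(-41)))) = 43335 - (14689/17599 + 24164/((10*(-41)))) = 43335 - (14689/17599 + 24164/(-410)) = 43335 - (14689/17599 + 24164*(-1/410)) = 43335 - (14689/17599 - 12082/205) = 43335 - 1*(-209619873/3607795) = 43335 + 209619873/3607795 = 156553416198/3607795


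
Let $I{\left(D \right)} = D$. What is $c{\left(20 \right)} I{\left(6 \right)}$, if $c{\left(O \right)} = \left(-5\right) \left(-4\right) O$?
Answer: $2400$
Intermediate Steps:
$c{\left(O \right)} = 20 O$
$c{\left(20 \right)} I{\left(6 \right)} = 20 \cdot 20 \cdot 6 = 400 \cdot 6 = 2400$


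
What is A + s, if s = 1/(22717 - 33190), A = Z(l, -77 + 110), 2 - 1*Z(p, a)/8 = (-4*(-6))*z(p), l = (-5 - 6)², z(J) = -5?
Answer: 10221647/10473 ≈ 976.00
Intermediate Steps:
l = 121 (l = (-11)² = 121)
Z(p, a) = 976 (Z(p, a) = 16 - 8*(-4*(-6))*(-5) = 16 - 192*(-5) = 16 - 8*(-120) = 16 + 960 = 976)
A = 976
s = -1/10473 (s = 1/(-10473) = -1/10473 ≈ -9.5484e-5)
A + s = 976 - 1/10473 = 10221647/10473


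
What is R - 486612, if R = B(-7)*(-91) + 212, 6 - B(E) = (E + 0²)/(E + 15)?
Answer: -3896205/8 ≈ -4.8703e+5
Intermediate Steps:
B(E) = 6 - E/(15 + E) (B(E) = 6 - (E + 0²)/(E + 15) = 6 - (E + 0)/(15 + E) = 6 - E/(15 + E))
R = -3309/8 (R = (5*(18 - 7)/(15 - 7))*(-91) + 212 = (5*11/8)*(-91) + 212 = (5*(⅛)*11)*(-91) + 212 = (55/8)*(-91) + 212 = -5005/8 + 212 = -3309/8 ≈ -413.63)
R - 486612 = -3309/8 - 486612 = -3896205/8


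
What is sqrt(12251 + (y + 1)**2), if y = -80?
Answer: 2*sqrt(4623) ≈ 135.99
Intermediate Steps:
sqrt(12251 + (y + 1)**2) = sqrt(12251 + (-80 + 1)**2) = sqrt(12251 + (-79)**2) = sqrt(12251 + 6241) = sqrt(18492) = 2*sqrt(4623)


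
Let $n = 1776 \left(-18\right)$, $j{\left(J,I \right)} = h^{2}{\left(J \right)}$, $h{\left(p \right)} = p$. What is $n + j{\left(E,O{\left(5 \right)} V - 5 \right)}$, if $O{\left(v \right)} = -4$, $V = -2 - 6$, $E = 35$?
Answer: $-30743$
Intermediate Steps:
$V = -8$ ($V = -2 - 6 = -8$)
$j{\left(J,I \right)} = J^{2}$
$n = -31968$
$n + j{\left(E,O{\left(5 \right)} V - 5 \right)} = -31968 + 35^{2} = -31968 + 1225 = -30743$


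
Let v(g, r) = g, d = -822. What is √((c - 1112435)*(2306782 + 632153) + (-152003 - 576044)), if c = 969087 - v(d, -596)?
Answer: I*√418875377857 ≈ 6.4721e+5*I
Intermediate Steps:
c = 969909 (c = 969087 - 1*(-822) = 969087 + 822 = 969909)
√((c - 1112435)*(2306782 + 632153) + (-152003 - 576044)) = √((969909 - 1112435)*(2306782 + 632153) + (-152003 - 576044)) = √(-142526*2938935 - 728047) = √(-418874649810 - 728047) = √(-418875377857) = I*√418875377857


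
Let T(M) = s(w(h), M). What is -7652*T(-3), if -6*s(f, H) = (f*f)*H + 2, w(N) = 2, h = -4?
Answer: -38260/3 ≈ -12753.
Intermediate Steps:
s(f, H) = -⅓ - H*f²/6 (s(f, H) = -((f*f)*H + 2)/6 = -(f²*H + 2)/6 = -(H*f² + 2)/6 = -(2 + H*f²)/6 = -⅓ - H*f²/6)
T(M) = -⅓ - 2*M/3 (T(M) = -⅓ - ⅙*M*2² = -⅓ - ⅙*M*4 = -⅓ - 2*M/3)
-7652*T(-3) = -7652*(-⅓ - ⅔*(-3)) = -7652*(-⅓ + 2) = -7652*5/3 = -38260/3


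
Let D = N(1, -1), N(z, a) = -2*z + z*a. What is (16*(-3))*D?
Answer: 144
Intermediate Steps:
N(z, a) = -2*z + a*z
D = -3 (D = 1*(-2 - 1) = 1*(-3) = -3)
(16*(-3))*D = (16*(-3))*(-3) = -48*(-3) = 144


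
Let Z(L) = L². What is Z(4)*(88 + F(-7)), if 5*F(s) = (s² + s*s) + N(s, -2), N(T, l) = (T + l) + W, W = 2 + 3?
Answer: 8544/5 ≈ 1708.8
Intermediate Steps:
W = 5
N(T, l) = 5 + T + l (N(T, l) = (T + l) + 5 = 5 + T + l)
F(s) = ⅗ + s/5 + 2*s²/5 (F(s) = ((s² + s*s) + (5 + s - 2))/5 = ((s² + s²) + (3 + s))/5 = (2*s² + (3 + s))/5 = (3 + s + 2*s²)/5 = ⅗ + s/5 + 2*s²/5)
Z(4)*(88 + F(-7)) = 4²*(88 + (⅗ + (⅕)*(-7) + (⅖)*(-7)²)) = 16*(88 + (⅗ - 7/5 + (⅖)*49)) = 16*(88 + (⅗ - 7/5 + 98/5)) = 16*(88 + 94/5) = 16*(534/5) = 8544/5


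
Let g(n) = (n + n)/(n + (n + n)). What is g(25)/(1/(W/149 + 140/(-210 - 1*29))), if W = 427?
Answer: 162386/106833 ≈ 1.5200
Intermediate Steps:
g(n) = ⅔ (g(n) = (2*n)/(n + 2*n) = (2*n)/((3*n)) = (2*n)*(1/(3*n)) = ⅔)
g(25)/(1/(W/149 + 140/(-210 - 1*29))) = 2/(3*(1/(427/149 + 140/(-210 - 1*29)))) = 2/(3*(1/(427*(1/149) + 140/(-210 - 29)))) = 2/(3*(1/(427/149 + 140/(-239)))) = 2/(3*(1/(427/149 + 140*(-1/239)))) = 2/(3*(1/(427/149 - 140/239))) = 2/(3*(1/(81193/35611))) = 2/(3*(35611/81193)) = (⅔)*(81193/35611) = 162386/106833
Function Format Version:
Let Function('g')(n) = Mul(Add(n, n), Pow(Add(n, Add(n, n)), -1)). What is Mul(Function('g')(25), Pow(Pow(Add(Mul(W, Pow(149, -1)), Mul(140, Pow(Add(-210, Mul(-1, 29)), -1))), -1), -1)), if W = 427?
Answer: Rational(162386, 106833) ≈ 1.5200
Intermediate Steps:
Function('g')(n) = Rational(2, 3) (Function('g')(n) = Mul(Mul(2, n), Pow(Add(n, Mul(2, n)), -1)) = Mul(Mul(2, n), Pow(Mul(3, n), -1)) = Mul(Mul(2, n), Mul(Rational(1, 3), Pow(n, -1))) = Rational(2, 3))
Mul(Function('g')(25), Pow(Pow(Add(Mul(W, Pow(149, -1)), Mul(140, Pow(Add(-210, Mul(-1, 29)), -1))), -1), -1)) = Mul(Rational(2, 3), Pow(Pow(Add(Mul(427, Pow(149, -1)), Mul(140, Pow(Add(-210, Mul(-1, 29)), -1))), -1), -1)) = Mul(Rational(2, 3), Pow(Pow(Add(Mul(427, Rational(1, 149)), Mul(140, Pow(Add(-210, -29), -1))), -1), -1)) = Mul(Rational(2, 3), Pow(Pow(Add(Rational(427, 149), Mul(140, Pow(-239, -1))), -1), -1)) = Mul(Rational(2, 3), Pow(Pow(Add(Rational(427, 149), Mul(140, Rational(-1, 239))), -1), -1)) = Mul(Rational(2, 3), Pow(Pow(Add(Rational(427, 149), Rational(-140, 239)), -1), -1)) = Mul(Rational(2, 3), Pow(Pow(Rational(81193, 35611), -1), -1)) = Mul(Rational(2, 3), Pow(Rational(35611, 81193), -1)) = Mul(Rational(2, 3), Rational(81193, 35611)) = Rational(162386, 106833)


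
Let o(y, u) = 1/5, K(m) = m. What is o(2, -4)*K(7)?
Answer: 7/5 ≈ 1.4000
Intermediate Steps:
o(y, u) = ⅕
o(2, -4)*K(7) = (⅕)*7 = 7/5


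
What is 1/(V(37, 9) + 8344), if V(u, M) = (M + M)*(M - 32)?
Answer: 1/7930 ≈ 0.00012610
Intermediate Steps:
V(u, M) = 2*M*(-32 + M) (V(u, M) = (2*M)*(-32 + M) = 2*M*(-32 + M))
1/(V(37, 9) + 8344) = 1/(2*9*(-32 + 9) + 8344) = 1/(2*9*(-23) + 8344) = 1/(-414 + 8344) = 1/7930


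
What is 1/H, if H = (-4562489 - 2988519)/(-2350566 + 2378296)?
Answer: -13865/3775504 ≈ -0.0036724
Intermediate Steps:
H = -3775504/13865 (H = -7551008/27730 = -7551008*1/27730 = -3775504/13865 ≈ -272.30)
1/H = 1/(-3775504/13865) = -13865/3775504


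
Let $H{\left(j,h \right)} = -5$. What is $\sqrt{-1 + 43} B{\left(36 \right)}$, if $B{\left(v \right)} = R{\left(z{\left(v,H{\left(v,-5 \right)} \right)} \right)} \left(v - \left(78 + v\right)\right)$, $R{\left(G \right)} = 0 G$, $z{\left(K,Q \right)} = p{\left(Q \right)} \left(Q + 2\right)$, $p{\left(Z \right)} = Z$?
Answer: $0$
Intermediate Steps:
$z{\left(K,Q \right)} = Q \left(2 + Q\right)$ ($z{\left(K,Q \right)} = Q \left(Q + 2\right) = Q \left(2 + Q\right)$)
$R{\left(G \right)} = 0$
$B{\left(v \right)} = 0$ ($B{\left(v \right)} = 0 \left(v - \left(78 + v\right)\right) = 0 \left(-78\right) = 0$)
$\sqrt{-1 + 43} B{\left(36 \right)} = \sqrt{-1 + 43} \cdot 0 = \sqrt{42} \cdot 0 = 0$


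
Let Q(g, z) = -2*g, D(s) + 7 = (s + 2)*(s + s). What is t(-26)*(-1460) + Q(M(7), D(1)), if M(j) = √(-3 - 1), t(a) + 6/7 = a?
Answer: 274480/7 - 4*I ≈ 39211.0 - 4.0*I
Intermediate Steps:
t(a) = -6/7 + a
D(s) = -7 + 2*s*(2 + s) (D(s) = -7 + (s + 2)*(s + s) = -7 + (2 + s)*(2*s) = -7 + 2*s*(2 + s))
M(j) = 2*I (M(j) = √(-4) = 2*I)
t(-26)*(-1460) + Q(M(7), D(1)) = (-6/7 - 26)*(-1460) - 4*I = -188/7*(-1460) - 4*I = 274480/7 - 4*I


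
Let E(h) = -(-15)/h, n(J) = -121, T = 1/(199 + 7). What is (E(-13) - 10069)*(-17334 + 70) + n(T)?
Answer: 173851015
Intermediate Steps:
T = 1/206 ≈ 0.0048544
E(h) = 15/h
(E(-13) - 10069)*(-17334 + 70) + n(T) = (15/(-13) - 10069)*(-17334 + 70) - 121 = (15*(-1/13) - 10069)*(-17264) - 121 = (-15/13 - 10069)*(-17264) - 121 = -130912/13*(-17264) - 121 = 173851136 - 121 = 173851015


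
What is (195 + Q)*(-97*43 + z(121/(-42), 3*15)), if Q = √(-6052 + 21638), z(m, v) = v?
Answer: -804570 - 4126*√15586 ≈ -1.3197e+6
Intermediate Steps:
Q = √15586 ≈ 124.84
(195 + Q)*(-97*43 + z(121/(-42), 3*15)) = (195 + √15586)*(-97*43 + 3*15) = (195 + √15586)*(-4171 + 45) = (195 + √15586)*(-4126) = -804570 - 4126*√15586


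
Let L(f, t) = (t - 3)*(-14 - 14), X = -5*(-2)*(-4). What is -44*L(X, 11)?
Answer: 9856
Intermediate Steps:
X = -40 (X = 10*(-4) = -40)
L(f, t) = 84 - 28*t (L(f, t) = (-3 + t)*(-28) = 84 - 28*t)
-44*L(X, 11) = -44*(84 - 28*11) = -44*(84 - 308) = -44*(-224) = 9856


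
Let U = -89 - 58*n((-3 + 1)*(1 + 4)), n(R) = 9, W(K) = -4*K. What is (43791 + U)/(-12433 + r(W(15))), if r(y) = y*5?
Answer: -2540/749 ≈ -3.3912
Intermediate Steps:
r(y) = 5*y
U = -611 (U = -89 - 58*9 = -89 - 522 = -611)
(43791 + U)/(-12433 + r(W(15))) = (43791 - 611)/(-12433 + 5*(-4*15)) = 43180/(-12433 + 5*(-60)) = 43180/(-12433 - 300) = 43180/(-12733) = 43180*(-1/12733) = -2540/749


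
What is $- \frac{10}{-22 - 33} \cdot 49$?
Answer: $\frac{98}{11} \approx 8.9091$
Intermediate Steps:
$- \frac{10}{-22 - 33} \cdot 49 = - \frac{10}{-55} \cdot 49 = \left(-10\right) \left(- \frac{1}{55}\right) 49 = \frac{2}{11} \cdot 49 = \frac{98}{11}$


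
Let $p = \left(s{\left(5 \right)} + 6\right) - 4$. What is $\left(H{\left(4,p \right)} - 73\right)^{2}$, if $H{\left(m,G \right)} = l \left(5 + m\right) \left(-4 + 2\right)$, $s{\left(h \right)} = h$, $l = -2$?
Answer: $1369$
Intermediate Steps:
$p = 7$ ($p = \left(5 + 6\right) - 4 = 11 - 4 = 7$)
$H{\left(m,G \right)} = 20 + 4 m$ ($H{\left(m,G \right)} = - 2 \left(5 + m\right) \left(-4 + 2\right) = - 2 \left(5 + m\right) \left(-2\right) = - 2 \left(-10 - 2 m\right) = 20 + 4 m$)
$\left(H{\left(4,p \right)} - 73\right)^{2} = \left(\left(20 + 4 \cdot 4\right) - 73\right)^{2} = \left(\left(20 + 16\right) - 73\right)^{2} = \left(36 - 73\right)^{2} = \left(-37\right)^{2} = 1369$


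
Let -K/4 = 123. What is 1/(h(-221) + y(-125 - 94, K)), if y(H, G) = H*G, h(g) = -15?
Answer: 1/107733 ≈ 9.2822e-6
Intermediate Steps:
K = -492 (K = -4*123 = -492)
y(H, G) = G*H
1/(h(-221) + y(-125 - 94, K)) = 1/(-15 - 492*(-125 - 94)) = 1/(-15 - 492*(-219)) = 1/(-15 + 107748) = 1/107733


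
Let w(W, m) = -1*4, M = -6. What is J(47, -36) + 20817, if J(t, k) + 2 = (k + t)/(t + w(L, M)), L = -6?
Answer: 895056/43 ≈ 20815.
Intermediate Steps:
w(W, m) = -4
J(t, k) = -2 + (k + t)/(-4 + t) (J(t, k) = -2 + (k + t)/(t - 4) = -2 + (k + t)/(-4 + t))
J(47, -36) + 20817 = (8 - 36 - 1*47)/(-4 + 47) + 20817 = (8 - 36 - 47)/43 + 20817 = (1/43)*(-75) + 20817 = -75/43 + 20817 = 895056/43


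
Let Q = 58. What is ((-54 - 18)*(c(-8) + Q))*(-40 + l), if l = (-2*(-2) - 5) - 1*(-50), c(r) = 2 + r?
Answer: -33696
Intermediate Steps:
l = 49 (l = (4 - 5) + 50 = -1 + 50 = 49)
((-54 - 18)*(c(-8) + Q))*(-40 + l) = ((-54 - 18)*((2 - 8) + 58))*(-40 + 49) = -72*(-6 + 58)*9 = -72*52*9 = -3744*9 = -33696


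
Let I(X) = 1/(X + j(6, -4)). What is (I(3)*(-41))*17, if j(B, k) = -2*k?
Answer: -697/11 ≈ -63.364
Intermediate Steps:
I(X) = 1/(8 + X) (I(X) = 1/(X - 2*(-4)) = 1/(X + 8) = 1/(8 + X))
(I(3)*(-41))*17 = (-41/(8 + 3))*17 = (-41/11)*17 = ((1/11)*(-41))*17 = -41/11*17 = -697/11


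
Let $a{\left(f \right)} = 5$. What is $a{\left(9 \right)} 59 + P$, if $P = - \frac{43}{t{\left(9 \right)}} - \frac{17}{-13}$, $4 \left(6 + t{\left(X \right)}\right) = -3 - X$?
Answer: $\frac{35227}{117} \approx 301.09$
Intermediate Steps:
$t{\left(X \right)} = - \frac{27}{4} - \frac{X}{4}$ ($t{\left(X \right)} = -6 + \frac{-3 - X}{4} = -6 - \left(\frac{3}{4} + \frac{X}{4}\right) = - \frac{27}{4} - \frac{X}{4}$)
$P = \frac{712}{117}$ ($P = - \frac{43}{- \frac{27}{4} - \frac{9}{4}} - \frac{17}{-13} = - \frac{43}{- \frac{27}{4} - \frac{9}{4}} - - \frac{17}{13} = - \frac{43}{-9} + \frac{17}{13} = \left(-43\right) \left(- \frac{1}{9}\right) + \frac{17}{13} = \frac{43}{9} + \frac{17}{13} = \frac{712}{117} \approx 6.0855$)
$a{\left(9 \right)} 59 + P = 5 \cdot 59 + \frac{712}{117} = 295 + \frac{712}{117} = \frac{35227}{117}$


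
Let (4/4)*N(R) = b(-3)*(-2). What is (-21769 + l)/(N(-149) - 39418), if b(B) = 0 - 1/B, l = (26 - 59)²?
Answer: 7755/14782 ≈ 0.52462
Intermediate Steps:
l = 1089 (l = (-33)² = 1089)
b(B) = -1/B
N(R) = -⅔ (N(R) = -1/(-3)*(-2) = -1*(-⅓)*(-2) = (⅓)*(-2) = -⅔)
(-21769 + l)/(N(-149) - 39418) = (-21769 + 1089)/(-⅔ - 39418) = -20680/(-118256/3) = -20680*(-3/118256) = 7755/14782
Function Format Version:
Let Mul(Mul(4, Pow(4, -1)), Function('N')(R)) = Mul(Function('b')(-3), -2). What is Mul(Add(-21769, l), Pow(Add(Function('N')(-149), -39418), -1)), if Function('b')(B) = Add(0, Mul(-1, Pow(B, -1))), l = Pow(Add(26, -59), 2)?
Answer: Rational(7755, 14782) ≈ 0.52462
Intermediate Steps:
l = 1089 (l = Pow(-33, 2) = 1089)
Function('b')(B) = Mul(-1, Pow(B, -1))
Function('N')(R) = Rational(-2, 3) (Function('N')(R) = Mul(Mul(-1, Pow(-3, -1)), -2) = Mul(Mul(-1, Rational(-1, 3)), -2) = Mul(Rational(1, 3), -2) = Rational(-2, 3))
Mul(Add(-21769, l), Pow(Add(Function('N')(-149), -39418), -1)) = Mul(Add(-21769, 1089), Pow(Add(Rational(-2, 3), -39418), -1)) = Mul(-20680, Pow(Rational(-118256, 3), -1)) = Mul(-20680, Rational(-3, 118256)) = Rational(7755, 14782)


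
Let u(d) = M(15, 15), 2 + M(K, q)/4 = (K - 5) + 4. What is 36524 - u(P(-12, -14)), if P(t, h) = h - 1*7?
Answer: 36476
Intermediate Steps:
P(t, h) = -7 + h (P(t, h) = h - 7 = -7 + h)
M(K, q) = -12 + 4*K (M(K, q) = -8 + 4*((K - 5) + 4) = -8 + 4*((-5 + K) + 4) = -8 + 4*(-1 + K) = -8 + (-4 + 4*K) = -12 + 4*K)
u(d) = 48 (u(d) = -12 + 4*15 = -12 + 60 = 48)
36524 - u(P(-12, -14)) = 36524 - 1*48 = 36524 - 48 = 36476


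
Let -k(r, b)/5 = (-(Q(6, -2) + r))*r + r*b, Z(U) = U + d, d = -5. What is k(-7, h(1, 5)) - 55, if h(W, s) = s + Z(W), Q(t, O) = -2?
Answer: 295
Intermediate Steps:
Z(U) = -5 + U (Z(U) = U - 5 = -5 + U)
h(W, s) = -5 + W + s (h(W, s) = s + (-5 + W) = -5 + W + s)
k(r, b) = -5*b*r - 5*r*(2 - r) (k(r, b) = -5*((-(-2 + r))*r + r*b) = -5*((2 - r)*r + b*r) = -5*(r*(2 - r) + b*r) = -5*(b*r + r*(2 - r)) = -5*b*r - 5*r*(2 - r))
k(-7, h(1, 5)) - 55 = 5*(-7)*(-2 - 7 - (-5 + 1 + 5)) - 55 = 5*(-7)*(-2 - 7 - 1*1) - 55 = 5*(-7)*(-2 - 7 - 1) - 55 = 5*(-7)*(-10) - 55 = 350 - 55 = 295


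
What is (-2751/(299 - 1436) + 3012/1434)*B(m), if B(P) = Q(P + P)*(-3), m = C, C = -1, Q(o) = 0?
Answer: 0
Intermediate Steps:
m = -1
B(P) = 0 (B(P) = 0*(-3) = 0)
(-2751/(299 - 1436) + 3012/1434)*B(m) = (-2751/(299 - 1436) + 3012/1434)*0 = (-2751/(-1137) + 3012*(1/1434))*0 = (-2751*(-1/1137) + 502/239)*0 = (917/379 + 502/239)*0 = (409421/90581)*0 = 0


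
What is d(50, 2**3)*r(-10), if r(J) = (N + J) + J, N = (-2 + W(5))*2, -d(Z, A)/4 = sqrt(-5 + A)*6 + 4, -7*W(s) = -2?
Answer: 2624/7 + 3936*sqrt(3)/7 ≈ 1348.8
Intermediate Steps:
W(s) = 2/7 (W(s) = -1/7*(-2) = 2/7)
d(Z, A) = -16 - 24*sqrt(-5 + A) (d(Z, A) = -4*(sqrt(-5 + A)*6 + 4) = -4*(6*sqrt(-5 + A) + 4) = -4*(4 + 6*sqrt(-5 + A)) = -16 - 24*sqrt(-5 + A))
N = -24/7 (N = (-2 + 2/7)*2 = -12/7*2 = -24/7 ≈ -3.4286)
r(J) = -24/7 + 2*J (r(J) = (-24/7 + J) + J = -24/7 + 2*J)
d(50, 2**3)*r(-10) = (-16 - 24*sqrt(-5 + 2**3))*(-24/7 + 2*(-10)) = (-16 - 24*sqrt(-5 + 8))*(-24/7 - 20) = (-16 - 24*sqrt(3))*(-164/7) = 2624/7 + 3936*sqrt(3)/7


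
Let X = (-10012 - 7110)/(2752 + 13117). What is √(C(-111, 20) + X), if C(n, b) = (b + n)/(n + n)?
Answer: I*√169459904910/503274 ≈ 0.81795*I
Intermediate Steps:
X = -2446/2267 (X = -17122/15869 = -17122*1/15869 = -2446/2267 ≈ -1.0790)
C(n, b) = (b + n)/(2*n) (C(n, b) = (b + n)/((2*n)) = (b + n)*(1/(2*n)) = (b + n)/(2*n))
√(C(-111, 20) + X) = √((½)*(20 - 111)/(-111) - 2446/2267) = √((½)*(-1/111)*(-91) - 2446/2267) = √(91/222 - 2446/2267) = √(-336715/503274) = I*√169459904910/503274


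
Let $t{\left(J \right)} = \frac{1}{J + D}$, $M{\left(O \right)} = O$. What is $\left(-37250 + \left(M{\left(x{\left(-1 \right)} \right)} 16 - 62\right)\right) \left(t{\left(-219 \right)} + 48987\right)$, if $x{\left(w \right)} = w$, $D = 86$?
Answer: $- \frac{243201998560}{133} \approx -1.8286 \cdot 10^{9}$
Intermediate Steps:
$t{\left(J \right)} = \frac{1}{86 + J}$ ($t{\left(J \right)} = \frac{1}{J + 86} = \frac{1}{86 + J}$)
$\left(-37250 + \left(M{\left(x{\left(-1 \right)} \right)} 16 - 62\right)\right) \left(t{\left(-219 \right)} + 48987\right) = \left(-37250 - 78\right) \left(\frac{1}{86 - 219} + 48987\right) = \left(-37250 - 78\right) \left(\frac{1}{-133} + 48987\right) = \left(-37250 - 78\right) \left(- \frac{1}{133} + 48987\right) = \left(-37328\right) \frac{6515270}{133} = - \frac{243201998560}{133}$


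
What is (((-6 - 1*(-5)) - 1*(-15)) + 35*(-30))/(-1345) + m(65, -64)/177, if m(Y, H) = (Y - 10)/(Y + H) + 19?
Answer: 282902/238065 ≈ 1.1883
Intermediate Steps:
m(Y, H) = 19 + (-10 + Y)/(H + Y) (m(Y, H) = (-10 + Y)/(H + Y) + 19 = 19 + (-10 + Y)/(H + Y))
(((-6 - 1*(-5)) - 1*(-15)) + 35*(-30))/(-1345) + m(65, -64)/177 = (((-6 - 1*(-5)) - 1*(-15)) + 35*(-30))/(-1345) + ((-10 + 19*(-64) + 20*65)/(-64 + 65))/177 = (((-6 + 5) + 15) - 1050)*(-1/1345) + ((-10 - 1216 + 1300)/1)*(1/177) = ((-1 + 15) - 1050)*(-1/1345) + (1*74)*(1/177) = (14 - 1050)*(-1/1345) + 74*(1/177) = -1036*(-1/1345) + 74/177 = 1036/1345 + 74/177 = 282902/238065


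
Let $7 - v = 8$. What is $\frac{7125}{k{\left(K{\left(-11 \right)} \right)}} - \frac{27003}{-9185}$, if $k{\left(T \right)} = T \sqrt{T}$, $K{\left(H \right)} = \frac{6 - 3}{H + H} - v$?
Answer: $\frac{27003}{9185} + \frac{8250 \sqrt{418}}{19} \approx 8880.4$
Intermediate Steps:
$v = -1$ ($v = 7 - 8 = -1$)
$K{\left(H \right)} = 1 + \frac{3}{2 H}$ ($K{\left(H \right)} = \frac{6 - 3}{H + H} - -1 = \frac{3}{2 H} + 1 = 1 + \frac{3}{2 H}$)
$k{\left(T \right)} = T^{\frac{3}{2}}$
$\frac{7125}{k{\left(K{\left(-11 \right)} \right)}} - \frac{27003}{-9185} = \frac{7125}{\left(\frac{\frac{3}{2} - 11}{-11}\right)^{\frac{3}{2}}} - \frac{27003}{-9185} = \frac{7125}{\left(\left(- \frac{1}{11}\right) \left(- \frac{19}{2}\right)\right)^{\frac{3}{2}}} - - \frac{27003}{9185} = \frac{7125}{\left(\frac{19}{22}\right)^{\frac{3}{2}}} + \frac{27003}{9185} = \frac{7125}{\frac{19}{484} \sqrt{418}} + \frac{27003}{9185} = 7125 \frac{22 \sqrt{418}}{361} + \frac{27003}{9185} = \frac{8250 \sqrt{418}}{19} + \frac{27003}{9185} = \frac{27003}{9185} + \frac{8250 \sqrt{418}}{19}$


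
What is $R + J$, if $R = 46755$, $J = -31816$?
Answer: $14939$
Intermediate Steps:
$R + J = 46755 - 31816 = 14939$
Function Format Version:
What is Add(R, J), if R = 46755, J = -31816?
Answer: 14939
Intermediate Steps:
Add(R, J) = Add(46755, -31816) = 14939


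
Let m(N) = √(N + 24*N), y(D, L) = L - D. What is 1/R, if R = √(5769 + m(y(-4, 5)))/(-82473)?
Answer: -27491*√1446/964 ≈ -1084.4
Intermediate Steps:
m(N) = 5*√N (m(N) = √(25*N) = 5*√N)
R = -2*√1446/82473 (R = √(5769 + 5*√(5 - 1*(-4)))/(-82473) = √(5769 + 5*√(5 + 4))*(-1/82473) = √(5769 + 5*√9)*(-1/82473) = √(5769 + 5*3)*(-1/82473) = √(5769 + 15)*(-1/82473) = √5784*(-1/82473) = (2*√1446)*(-1/82473) = -2*√1446/82473 ≈ -0.00092215)
1/R = 1/(-2*√1446/82473) = -27491*√1446/964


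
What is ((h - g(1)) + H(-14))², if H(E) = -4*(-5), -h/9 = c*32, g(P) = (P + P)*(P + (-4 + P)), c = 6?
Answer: 2903616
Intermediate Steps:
g(P) = 2*P*(-4 + 2*P) (g(P) = (2*P)*(-4 + 2*P) = 2*P*(-4 + 2*P))
h = -1728 (h = -54*32 = -9*192 = -1728)
H(E) = 20
((h - g(1)) + H(-14))² = ((-1728 - 4*(-2 + 1)) + 20)² = ((-1728 - 4*(-1)) + 20)² = ((-1728 - 1*(-4)) + 20)² = ((-1728 + 4) + 20)² = (-1724 + 20)² = (-1704)² = 2903616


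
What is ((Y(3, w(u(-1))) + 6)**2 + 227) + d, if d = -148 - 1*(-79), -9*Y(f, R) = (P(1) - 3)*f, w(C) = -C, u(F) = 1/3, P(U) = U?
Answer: 1822/9 ≈ 202.44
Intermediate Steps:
u(F) = 1/3
Y(f, R) = 2*f/9 (Y(f, R) = -(1 - 3)*f/9 = -(-2)*f/9 = 2*f/9)
d = -69 (d = -148 + 79 = -69)
((Y(3, w(u(-1))) + 6)**2 + 227) + d = (((2/9)*3 + 6)**2 + 227) - 69 = ((2/3 + 6)**2 + 227) - 69 = ((20/3)**2 + 227) - 69 = (400/9 + 227) - 69 = 2443/9 - 69 = 1822/9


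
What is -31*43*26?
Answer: -34658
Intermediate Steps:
-31*43*26 = -1333*26 = -34658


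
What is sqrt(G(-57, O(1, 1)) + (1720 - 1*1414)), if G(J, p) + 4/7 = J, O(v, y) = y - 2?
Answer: sqrt(12173)/7 ≈ 15.762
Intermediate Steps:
O(v, y) = -2 + y
G(J, p) = -4/7 + J
sqrt(G(-57, O(1, 1)) + (1720 - 1*1414)) = sqrt((-4/7 - 57) + (1720 - 1*1414)) = sqrt(-403/7 + (1720 - 1414)) = sqrt(-403/7 + 306) = sqrt(1739/7) = sqrt(12173)/7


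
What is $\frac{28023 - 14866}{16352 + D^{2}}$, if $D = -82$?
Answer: $\frac{13157}{23076} \approx 0.57016$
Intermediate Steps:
$\frac{28023 - 14866}{16352 + D^{2}} = \frac{28023 - 14866}{16352 + \left(-82\right)^{2}} = \frac{13157}{16352 + 6724} = \frac{13157}{23076}$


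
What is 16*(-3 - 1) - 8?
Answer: -72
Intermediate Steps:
16*(-3 - 1) - 8 = 16*(-4) - 8 = -64 - 8 = -72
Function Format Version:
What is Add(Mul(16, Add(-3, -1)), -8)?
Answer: -72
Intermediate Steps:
Add(Mul(16, Add(-3, -1)), -8) = Add(Mul(16, -4), -8) = Add(-64, -8) = -72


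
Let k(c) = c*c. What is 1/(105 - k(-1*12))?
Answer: -1/39 ≈ -0.025641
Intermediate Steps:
k(c) = c**2
1/(105 - k(-1*12)) = 1/(105 - (-1*12)**2) = 1/(105 - 1*(-12)**2) = 1/(105 - 1*144) = 1/(105 - 144) = 1/(-39) = -1/39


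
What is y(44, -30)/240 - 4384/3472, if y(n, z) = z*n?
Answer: -2935/434 ≈ -6.7627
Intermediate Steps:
y(n, z) = n*z
y(44, -30)/240 - 4384/3472 = (44*(-30))/240 - 4384/3472 = -1320*1/240 - 4384*1/3472 = -11/2 - 274/217 = -2935/434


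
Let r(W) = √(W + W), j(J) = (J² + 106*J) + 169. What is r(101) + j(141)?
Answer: 34996 + √202 ≈ 35010.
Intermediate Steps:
j(J) = 169 + J² + 106*J
r(W) = √2*√W (r(W) = √(2*W) = √2*√W)
r(101) + j(141) = √2*√101 + (169 + 141² + 106*141) = √202 + (169 + 19881 + 14946) = √202 + 34996 = 34996 + √202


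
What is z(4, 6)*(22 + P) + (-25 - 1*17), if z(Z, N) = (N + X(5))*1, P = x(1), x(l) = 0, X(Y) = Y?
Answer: 200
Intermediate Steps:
P = 0
z(Z, N) = 5 + N (z(Z, N) = (N + 5)*1 = (5 + N)*1 = 5 + N)
z(4, 6)*(22 + P) + (-25 - 1*17) = (5 + 6)*(22 + 0) + (-25 - 1*17) = 11*22 + (-25 - 17) = 242 - 42 = 200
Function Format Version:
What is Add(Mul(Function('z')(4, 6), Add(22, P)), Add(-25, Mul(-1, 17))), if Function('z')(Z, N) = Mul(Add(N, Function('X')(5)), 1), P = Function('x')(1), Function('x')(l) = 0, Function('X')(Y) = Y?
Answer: 200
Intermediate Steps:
P = 0
Function('z')(Z, N) = Add(5, N) (Function('z')(Z, N) = Mul(Add(N, 5), 1) = Mul(Add(5, N), 1) = Add(5, N))
Add(Mul(Function('z')(4, 6), Add(22, P)), Add(-25, Mul(-1, 17))) = Add(Mul(Add(5, 6), Add(22, 0)), Add(-25, Mul(-1, 17))) = Add(Mul(11, 22), Add(-25, -17)) = Add(242, -42) = 200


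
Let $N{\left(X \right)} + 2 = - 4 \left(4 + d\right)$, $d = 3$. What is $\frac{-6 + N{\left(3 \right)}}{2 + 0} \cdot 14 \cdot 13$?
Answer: $-3276$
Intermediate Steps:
$N{\left(X \right)} = -30$ ($N{\left(X \right)} = -2 - 4 \left(4 + 3\right) = -2 - 28 = -30$)
$\frac{-6 + N{\left(3 \right)}}{2 + 0} \cdot 14 \cdot 13 = \frac{-6 - 30}{2 + 0} \cdot 14 \cdot 13 = - \frac{36}{2} \cdot 14 \cdot 13 = \left(-36\right) \frac{1}{2} \cdot 14 \cdot 13 = \left(-18\right) 14 \cdot 13 = \left(-252\right) 13 = -3276$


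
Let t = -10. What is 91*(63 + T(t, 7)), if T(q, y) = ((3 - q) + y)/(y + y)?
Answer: 5863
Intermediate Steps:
T(q, y) = (3 + y - q)/(2*y) (T(q, y) = (3 + y - q)/((2*y)) = (3 + y - q)*(1/(2*y)) = (3 + y - q)/(2*y))
91*(63 + T(t, 7)) = 91*(63 + (1/2)*(3 + 7 - 1*(-10))/7) = 91*(63 + (1/2)*(1/7)*(3 + 7 + 10)) = 91*(63 + (1/2)*(1/7)*20) = 91*(63 + 10/7) = 91*(451/7) = 5863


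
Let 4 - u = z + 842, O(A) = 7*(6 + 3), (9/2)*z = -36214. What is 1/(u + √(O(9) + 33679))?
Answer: 291987/2103729947 - 81*√33742/4207459894 ≈ 0.00013526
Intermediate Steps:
z = -72428/9 (z = (2/9)*(-36214) = -72428/9 ≈ -8047.6)
O(A) = 63 (O(A) = 7*9 = 63)
u = 64886/9 (u = 4 - (-72428/9 + 842) = 4 - 1*(-64850/9) = 4 + 64850/9 = 64886/9 ≈ 7209.6)
1/(u + √(O(9) + 33679)) = 1/(64886/9 + √(63 + 33679)) = 1/(64886/9 + √33742)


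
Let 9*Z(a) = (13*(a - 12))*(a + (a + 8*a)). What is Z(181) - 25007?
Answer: 3751507/9 ≈ 4.1683e+5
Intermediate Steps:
Z(a) = 10*a*(-156 + 13*a)/9 (Z(a) = ((13*(a - 12))*(a + (a + 8*a)))/9 = ((13*(-12 + a))*(a + 9*a))/9 = ((-156 + 13*a)*(10*a))/9 = (10*a*(-156 + 13*a))/9 = 10*a*(-156 + 13*a)/9)
Z(181) - 25007 = (130/9)*181*(-12 + 181) - 25007 = (130/9)*181*169 - 25007 = 3976570/9 - 25007 = 3751507/9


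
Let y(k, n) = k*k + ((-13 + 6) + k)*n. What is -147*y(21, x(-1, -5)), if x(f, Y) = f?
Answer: -62769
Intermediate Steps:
y(k, n) = k² + n*(-7 + k) (y(k, n) = k² + (-7 + k)*n = k² + n*(-7 + k))
-147*y(21, x(-1, -5)) = -147*(21² - 7*(-1) + 21*(-1)) = -147*(441 + 7 - 21) = -147*427 = -62769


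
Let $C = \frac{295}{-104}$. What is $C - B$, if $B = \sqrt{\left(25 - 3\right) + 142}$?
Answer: $- \frac{295}{104} - 2 \sqrt{41} \approx -15.643$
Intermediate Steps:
$B = 2 \sqrt{41}$ ($B = \sqrt{\left(25 - 3\right) + 142} = \sqrt{22 + 142} = \sqrt{164} = 2 \sqrt{41} \approx 12.806$)
$C = - \frac{295}{104}$ ($C = 295 \left(- \frac{1}{104}\right) = - \frac{295}{104} \approx -2.8365$)
$C - B = - \frac{295}{104} - 2 \sqrt{41}$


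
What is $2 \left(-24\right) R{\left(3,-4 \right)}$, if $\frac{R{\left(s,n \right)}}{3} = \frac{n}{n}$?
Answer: $-144$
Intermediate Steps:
$R{\left(s,n \right)} = 3$ ($R{\left(s,n \right)} = 3 \frac{n}{n} = 3 \cdot 1 = 3$)
$2 \left(-24\right) R{\left(3,-4 \right)} = 2 \left(-24\right) 3 = \left(-48\right) 3 = -144$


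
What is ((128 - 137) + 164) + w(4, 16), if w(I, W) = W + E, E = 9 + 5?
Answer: 185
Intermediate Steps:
E = 14
w(I, W) = 14 + W (w(I, W) = W + 14 = 14 + W)
((128 - 137) + 164) + w(4, 16) = ((128 - 137) + 164) + (14 + 16) = (-9 + 164) + 30 = 155 + 30 = 185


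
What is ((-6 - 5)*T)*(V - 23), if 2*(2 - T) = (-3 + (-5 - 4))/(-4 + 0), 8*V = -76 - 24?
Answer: 781/4 ≈ 195.25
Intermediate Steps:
V = -25/2 (V = (-76 - 24)/8 = (⅛)*(-100) = -25/2 ≈ -12.500)
T = ½ (T = 2 - (-3 + (-5 - 4))/(2*(-4 + 0)) = 2 - (-3 - 9)/(2*(-4)) = 2 - (-6)*(-1)/4 = 2 - ½*3 = 2 - 3/2 = ½ ≈ 0.50000)
((-6 - 5)*T)*(V - 23) = ((-6 - 5)*(½))*(-25/2 - 23) = -11*½*(-71/2) = -11/2*(-71/2) = 781/4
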